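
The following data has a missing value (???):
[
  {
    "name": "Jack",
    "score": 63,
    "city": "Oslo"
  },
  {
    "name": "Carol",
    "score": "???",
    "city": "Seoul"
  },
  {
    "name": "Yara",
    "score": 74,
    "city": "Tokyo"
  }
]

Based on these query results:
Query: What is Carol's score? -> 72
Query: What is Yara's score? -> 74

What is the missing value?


The missing value is Carol's score
From query: Carol's score = 72

ANSWER: 72


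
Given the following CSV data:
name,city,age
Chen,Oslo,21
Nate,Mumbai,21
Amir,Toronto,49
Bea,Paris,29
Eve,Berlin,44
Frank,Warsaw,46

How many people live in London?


Scanning city column for 'London':
Total matches: 0

ANSWER: 0


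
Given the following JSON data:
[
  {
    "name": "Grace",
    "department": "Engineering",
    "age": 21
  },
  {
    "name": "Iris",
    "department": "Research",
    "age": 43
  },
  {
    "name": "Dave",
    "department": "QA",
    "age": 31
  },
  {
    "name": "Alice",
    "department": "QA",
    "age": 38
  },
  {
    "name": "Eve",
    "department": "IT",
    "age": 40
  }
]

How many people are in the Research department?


Scanning records for department = Research
  Record 1: Iris
Count: 1

ANSWER: 1


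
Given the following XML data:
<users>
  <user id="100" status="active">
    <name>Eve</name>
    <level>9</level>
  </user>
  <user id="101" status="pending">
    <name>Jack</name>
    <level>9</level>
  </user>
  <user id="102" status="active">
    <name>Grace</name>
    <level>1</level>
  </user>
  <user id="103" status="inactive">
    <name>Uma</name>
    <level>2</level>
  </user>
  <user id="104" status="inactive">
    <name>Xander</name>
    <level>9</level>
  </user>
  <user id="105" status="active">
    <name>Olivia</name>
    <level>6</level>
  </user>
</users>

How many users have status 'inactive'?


Counting users with status='inactive':
  Uma (id=103) -> MATCH
  Xander (id=104) -> MATCH
Count: 2

ANSWER: 2


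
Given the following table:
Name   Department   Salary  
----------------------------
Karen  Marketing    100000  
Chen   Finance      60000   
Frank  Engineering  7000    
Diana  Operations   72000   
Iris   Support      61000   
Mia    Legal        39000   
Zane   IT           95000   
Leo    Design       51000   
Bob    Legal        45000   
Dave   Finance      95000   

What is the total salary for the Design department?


Design department members:
  Leo: 51000
Total = 51000 = 51000

ANSWER: 51000


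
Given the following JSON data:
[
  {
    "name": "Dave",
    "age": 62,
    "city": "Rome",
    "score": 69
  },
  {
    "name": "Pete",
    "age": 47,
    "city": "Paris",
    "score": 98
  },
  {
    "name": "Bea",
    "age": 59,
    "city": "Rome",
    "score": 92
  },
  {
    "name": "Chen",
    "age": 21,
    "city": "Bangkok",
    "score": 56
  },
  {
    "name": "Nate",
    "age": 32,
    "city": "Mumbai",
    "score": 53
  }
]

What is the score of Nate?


Looking up record where name = Nate
Record index: 4
Field 'score' = 53

ANSWER: 53


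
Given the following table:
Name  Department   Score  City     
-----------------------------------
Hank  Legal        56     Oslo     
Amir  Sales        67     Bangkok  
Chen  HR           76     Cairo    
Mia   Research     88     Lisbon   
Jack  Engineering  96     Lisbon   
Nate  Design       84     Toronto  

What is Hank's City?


Row 1: Hank
City = Oslo

ANSWER: Oslo


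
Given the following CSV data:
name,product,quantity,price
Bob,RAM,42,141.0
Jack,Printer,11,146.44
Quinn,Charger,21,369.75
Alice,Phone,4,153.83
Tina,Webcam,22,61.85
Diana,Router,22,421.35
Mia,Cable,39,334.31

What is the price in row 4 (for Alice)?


Row 4: Alice
Column 'price' = 153.83

ANSWER: 153.83


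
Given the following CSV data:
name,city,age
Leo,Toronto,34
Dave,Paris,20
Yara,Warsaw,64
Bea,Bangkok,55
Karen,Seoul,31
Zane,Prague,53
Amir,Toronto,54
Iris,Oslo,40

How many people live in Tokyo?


Scanning city column for 'Tokyo':
Total matches: 0

ANSWER: 0


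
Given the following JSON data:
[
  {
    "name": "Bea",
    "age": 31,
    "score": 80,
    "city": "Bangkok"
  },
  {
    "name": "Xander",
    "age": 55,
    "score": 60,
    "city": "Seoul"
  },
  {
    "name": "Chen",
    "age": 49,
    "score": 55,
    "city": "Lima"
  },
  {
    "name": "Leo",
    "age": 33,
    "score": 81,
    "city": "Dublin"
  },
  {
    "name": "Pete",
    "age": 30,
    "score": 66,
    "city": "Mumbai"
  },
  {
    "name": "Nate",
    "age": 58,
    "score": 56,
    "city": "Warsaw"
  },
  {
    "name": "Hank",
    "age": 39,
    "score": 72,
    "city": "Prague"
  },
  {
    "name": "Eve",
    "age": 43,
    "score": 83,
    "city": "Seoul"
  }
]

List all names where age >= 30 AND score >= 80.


Checking both conditions:
  Bea (age=31, score=80) -> YES
  Xander (age=55, score=60) -> no
  Chen (age=49, score=55) -> no
  Leo (age=33, score=81) -> YES
  Pete (age=30, score=66) -> no
  Nate (age=58, score=56) -> no
  Hank (age=39, score=72) -> no
  Eve (age=43, score=83) -> YES


ANSWER: Bea, Leo, Eve


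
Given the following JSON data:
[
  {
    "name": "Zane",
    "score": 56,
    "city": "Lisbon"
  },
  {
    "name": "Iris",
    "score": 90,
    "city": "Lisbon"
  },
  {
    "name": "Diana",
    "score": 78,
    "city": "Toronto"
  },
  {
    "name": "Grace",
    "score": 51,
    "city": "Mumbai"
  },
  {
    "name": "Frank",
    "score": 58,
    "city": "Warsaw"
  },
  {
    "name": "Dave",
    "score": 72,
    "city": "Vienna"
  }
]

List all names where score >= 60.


Filtering records where score >= 60:
  Zane (score=56) -> no
  Iris (score=90) -> YES
  Diana (score=78) -> YES
  Grace (score=51) -> no
  Frank (score=58) -> no
  Dave (score=72) -> YES


ANSWER: Iris, Diana, Dave


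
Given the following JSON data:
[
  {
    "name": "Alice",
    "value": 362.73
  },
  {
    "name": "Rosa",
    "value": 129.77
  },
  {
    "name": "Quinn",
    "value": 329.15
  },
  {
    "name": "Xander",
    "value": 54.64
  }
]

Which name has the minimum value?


Comparing values:
  Alice: 362.73
  Rosa: 129.77
  Quinn: 329.15
  Xander: 54.64
Minimum: Xander (54.64)

ANSWER: Xander


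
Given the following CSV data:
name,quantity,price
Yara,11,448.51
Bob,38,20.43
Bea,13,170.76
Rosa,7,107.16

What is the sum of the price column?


Values in 'price' column:
  Row 1: 448.51
  Row 2: 20.43
  Row 3: 170.76
  Row 4: 107.16
Sum = 448.51 + 20.43 + 170.76 + 107.16 = 746.86

ANSWER: 746.86


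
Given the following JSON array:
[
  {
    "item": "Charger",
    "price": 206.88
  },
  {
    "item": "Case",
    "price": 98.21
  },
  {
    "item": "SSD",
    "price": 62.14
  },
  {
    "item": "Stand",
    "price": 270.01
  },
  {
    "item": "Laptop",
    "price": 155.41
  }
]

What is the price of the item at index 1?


Array index 1 -> Case
price = 98.21

ANSWER: 98.21


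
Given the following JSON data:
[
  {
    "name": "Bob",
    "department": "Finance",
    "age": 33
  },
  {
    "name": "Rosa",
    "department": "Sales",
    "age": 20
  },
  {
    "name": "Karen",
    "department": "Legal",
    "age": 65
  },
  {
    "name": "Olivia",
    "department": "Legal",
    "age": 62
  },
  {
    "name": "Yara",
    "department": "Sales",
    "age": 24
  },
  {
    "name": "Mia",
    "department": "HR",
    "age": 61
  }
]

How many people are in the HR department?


Scanning records for department = HR
  Record 5: Mia
Count: 1

ANSWER: 1


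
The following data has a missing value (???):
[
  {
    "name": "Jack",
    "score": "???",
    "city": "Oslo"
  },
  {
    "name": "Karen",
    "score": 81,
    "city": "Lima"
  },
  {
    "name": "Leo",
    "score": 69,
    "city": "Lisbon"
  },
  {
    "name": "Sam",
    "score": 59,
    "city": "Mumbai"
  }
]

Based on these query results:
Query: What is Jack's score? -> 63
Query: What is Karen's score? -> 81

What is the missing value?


The missing value is Jack's score
From query: Jack's score = 63

ANSWER: 63


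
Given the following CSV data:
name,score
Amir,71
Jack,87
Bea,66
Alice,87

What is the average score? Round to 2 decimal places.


Scores: 71, 87, 66, 87
Sum = 311
Count = 4
Average = 311 / 4 = 77.75

ANSWER: 77.75


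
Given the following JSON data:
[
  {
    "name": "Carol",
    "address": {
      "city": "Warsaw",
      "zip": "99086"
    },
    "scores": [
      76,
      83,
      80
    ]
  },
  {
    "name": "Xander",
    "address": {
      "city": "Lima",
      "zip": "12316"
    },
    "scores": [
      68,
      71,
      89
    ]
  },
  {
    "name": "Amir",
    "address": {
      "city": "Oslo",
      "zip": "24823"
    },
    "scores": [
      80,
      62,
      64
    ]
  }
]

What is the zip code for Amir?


Path: records[2].address.zip
Value: 24823

ANSWER: 24823


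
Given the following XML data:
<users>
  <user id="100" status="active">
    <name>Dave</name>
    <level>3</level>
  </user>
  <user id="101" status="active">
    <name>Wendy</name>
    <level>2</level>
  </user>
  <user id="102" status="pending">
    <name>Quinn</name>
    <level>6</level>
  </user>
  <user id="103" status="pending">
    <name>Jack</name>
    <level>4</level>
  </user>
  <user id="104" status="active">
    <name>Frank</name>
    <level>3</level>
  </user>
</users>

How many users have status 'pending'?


Counting users with status='pending':
  Quinn (id=102) -> MATCH
  Jack (id=103) -> MATCH
Count: 2

ANSWER: 2


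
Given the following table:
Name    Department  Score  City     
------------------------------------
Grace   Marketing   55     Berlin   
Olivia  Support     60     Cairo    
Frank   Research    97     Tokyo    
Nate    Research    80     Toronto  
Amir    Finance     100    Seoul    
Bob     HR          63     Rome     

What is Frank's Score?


Row 3: Frank
Score = 97

ANSWER: 97


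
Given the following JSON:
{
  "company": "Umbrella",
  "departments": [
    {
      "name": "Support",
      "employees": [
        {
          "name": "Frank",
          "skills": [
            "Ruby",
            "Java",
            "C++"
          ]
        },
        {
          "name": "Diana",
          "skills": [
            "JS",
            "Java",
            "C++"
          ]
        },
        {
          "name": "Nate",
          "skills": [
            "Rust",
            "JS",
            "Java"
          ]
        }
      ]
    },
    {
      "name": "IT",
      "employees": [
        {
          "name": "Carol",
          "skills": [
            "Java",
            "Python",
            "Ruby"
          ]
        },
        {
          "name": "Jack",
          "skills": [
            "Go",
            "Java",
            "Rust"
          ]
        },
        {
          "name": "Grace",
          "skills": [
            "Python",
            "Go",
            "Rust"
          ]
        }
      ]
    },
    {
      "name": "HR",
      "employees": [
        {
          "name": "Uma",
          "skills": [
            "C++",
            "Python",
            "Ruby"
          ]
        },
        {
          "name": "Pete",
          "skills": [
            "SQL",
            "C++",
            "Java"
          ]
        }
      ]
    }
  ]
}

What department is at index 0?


Path: departments[0].name
Value: Support

ANSWER: Support


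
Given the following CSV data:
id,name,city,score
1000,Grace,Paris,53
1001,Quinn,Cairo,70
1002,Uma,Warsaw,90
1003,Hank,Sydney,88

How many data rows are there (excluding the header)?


Counting rows (excluding header):
Header: id,name,city,score
Data rows: 4

ANSWER: 4


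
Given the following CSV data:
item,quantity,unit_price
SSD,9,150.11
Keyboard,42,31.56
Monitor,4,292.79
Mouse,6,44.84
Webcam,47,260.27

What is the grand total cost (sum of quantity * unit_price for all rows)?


Computing row totals:
  SSD: 9 * 150.11 = 1350.99
  Keyboard: 42 * 31.56 = 1325.52
  Monitor: 4 * 292.79 = 1171.16
  Mouse: 6 * 44.84 = 269.04
  Webcam: 47 * 260.27 = 12232.69
Grand total = 1350.99 + 1325.52 + 1171.16 + 269.04 + 12232.69 = 16349.4

ANSWER: 16349.4


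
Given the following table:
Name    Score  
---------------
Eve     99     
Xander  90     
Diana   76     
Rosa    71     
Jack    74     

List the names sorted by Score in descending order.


Sorting by Score (descending):
  Eve: 99
  Xander: 90
  Diana: 76
  Jack: 74
  Rosa: 71


ANSWER: Eve, Xander, Diana, Jack, Rosa


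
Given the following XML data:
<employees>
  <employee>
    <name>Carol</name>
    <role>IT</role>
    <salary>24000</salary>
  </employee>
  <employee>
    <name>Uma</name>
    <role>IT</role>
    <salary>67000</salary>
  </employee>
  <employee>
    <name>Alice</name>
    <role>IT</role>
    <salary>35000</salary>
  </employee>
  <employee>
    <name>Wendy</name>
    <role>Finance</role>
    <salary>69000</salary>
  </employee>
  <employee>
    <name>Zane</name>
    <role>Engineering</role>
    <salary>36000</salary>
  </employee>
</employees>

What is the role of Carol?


Searching for <employee> with <name>Carol</name>
Found at position 1
<role>IT</role>

ANSWER: IT


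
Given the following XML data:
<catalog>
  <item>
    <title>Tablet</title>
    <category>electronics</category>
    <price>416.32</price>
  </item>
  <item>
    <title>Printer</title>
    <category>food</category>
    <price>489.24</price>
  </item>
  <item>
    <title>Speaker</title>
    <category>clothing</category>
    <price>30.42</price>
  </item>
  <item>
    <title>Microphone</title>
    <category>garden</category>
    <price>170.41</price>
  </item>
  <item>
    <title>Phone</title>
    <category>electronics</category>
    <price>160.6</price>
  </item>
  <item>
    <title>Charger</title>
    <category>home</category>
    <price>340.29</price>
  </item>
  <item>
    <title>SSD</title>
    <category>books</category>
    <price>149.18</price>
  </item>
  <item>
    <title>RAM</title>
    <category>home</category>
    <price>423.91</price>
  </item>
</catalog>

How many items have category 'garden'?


Scanning <item> elements for <category>garden</category>:
  Item 4: Microphone -> MATCH
Count: 1

ANSWER: 1


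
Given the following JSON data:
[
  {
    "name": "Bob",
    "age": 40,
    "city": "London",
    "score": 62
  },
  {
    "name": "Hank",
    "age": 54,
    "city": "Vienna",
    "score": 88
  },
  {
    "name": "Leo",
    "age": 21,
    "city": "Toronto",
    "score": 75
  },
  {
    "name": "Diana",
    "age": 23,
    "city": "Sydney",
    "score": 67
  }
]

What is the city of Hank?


Looking up record where name = Hank
Record index: 1
Field 'city' = Vienna

ANSWER: Vienna


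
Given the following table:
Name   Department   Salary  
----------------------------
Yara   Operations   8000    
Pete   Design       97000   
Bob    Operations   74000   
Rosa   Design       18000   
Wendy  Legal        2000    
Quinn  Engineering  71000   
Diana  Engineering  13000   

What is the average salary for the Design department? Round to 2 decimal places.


Design department members:
  Pete: 97000
  Rosa: 18000
Sum = 115000
Count = 2
Average = 115000 / 2 = 57500.00

ANSWER: 57500.00


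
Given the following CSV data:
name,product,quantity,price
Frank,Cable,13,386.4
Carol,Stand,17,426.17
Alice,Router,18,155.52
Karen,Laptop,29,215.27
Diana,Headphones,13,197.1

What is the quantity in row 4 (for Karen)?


Row 4: Karen
Column 'quantity' = 29

ANSWER: 29


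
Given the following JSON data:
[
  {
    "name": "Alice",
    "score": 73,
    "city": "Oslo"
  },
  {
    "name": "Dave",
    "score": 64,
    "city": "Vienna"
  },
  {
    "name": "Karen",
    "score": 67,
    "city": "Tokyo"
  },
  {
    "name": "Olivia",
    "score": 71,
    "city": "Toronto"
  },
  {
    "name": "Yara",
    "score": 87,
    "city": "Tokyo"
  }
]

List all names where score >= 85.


Filtering records where score >= 85:
  Alice (score=73) -> no
  Dave (score=64) -> no
  Karen (score=67) -> no
  Olivia (score=71) -> no
  Yara (score=87) -> YES


ANSWER: Yara


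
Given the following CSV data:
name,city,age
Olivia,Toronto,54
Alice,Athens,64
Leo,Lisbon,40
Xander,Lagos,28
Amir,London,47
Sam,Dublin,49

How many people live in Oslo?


Scanning city column for 'Oslo':
Total matches: 0

ANSWER: 0


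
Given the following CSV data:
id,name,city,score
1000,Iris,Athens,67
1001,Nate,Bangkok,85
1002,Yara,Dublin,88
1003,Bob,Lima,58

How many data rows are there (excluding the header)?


Counting rows (excluding header):
Header: id,name,city,score
Data rows: 4

ANSWER: 4


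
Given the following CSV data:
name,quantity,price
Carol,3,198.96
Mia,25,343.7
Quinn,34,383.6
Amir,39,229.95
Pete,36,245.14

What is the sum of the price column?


Values in 'price' column:
  Row 1: 198.96
  Row 2: 343.7
  Row 3: 383.6
  Row 4: 229.95
  Row 5: 245.14
Sum = 198.96 + 343.7 + 383.6 + 229.95 + 245.14 = 1401.35

ANSWER: 1401.35


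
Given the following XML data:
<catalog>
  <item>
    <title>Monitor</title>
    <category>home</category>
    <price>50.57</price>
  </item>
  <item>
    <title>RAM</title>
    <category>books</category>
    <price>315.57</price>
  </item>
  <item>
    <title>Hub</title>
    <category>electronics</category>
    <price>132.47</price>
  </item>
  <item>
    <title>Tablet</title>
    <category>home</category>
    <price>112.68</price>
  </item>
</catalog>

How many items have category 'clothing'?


Scanning <item> elements for <category>clothing</category>:
Count: 0

ANSWER: 0


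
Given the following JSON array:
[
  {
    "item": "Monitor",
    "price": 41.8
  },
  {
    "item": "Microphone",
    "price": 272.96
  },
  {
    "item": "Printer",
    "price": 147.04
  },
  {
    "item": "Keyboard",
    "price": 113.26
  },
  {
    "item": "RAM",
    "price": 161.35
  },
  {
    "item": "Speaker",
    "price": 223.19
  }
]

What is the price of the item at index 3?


Array index 3 -> Keyboard
price = 113.26

ANSWER: 113.26


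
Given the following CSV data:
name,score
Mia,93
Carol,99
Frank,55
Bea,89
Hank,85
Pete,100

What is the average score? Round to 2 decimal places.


Scores: 93, 99, 55, 89, 85, 100
Sum = 521
Count = 6
Average = 521 / 6 = 86.83

ANSWER: 86.83


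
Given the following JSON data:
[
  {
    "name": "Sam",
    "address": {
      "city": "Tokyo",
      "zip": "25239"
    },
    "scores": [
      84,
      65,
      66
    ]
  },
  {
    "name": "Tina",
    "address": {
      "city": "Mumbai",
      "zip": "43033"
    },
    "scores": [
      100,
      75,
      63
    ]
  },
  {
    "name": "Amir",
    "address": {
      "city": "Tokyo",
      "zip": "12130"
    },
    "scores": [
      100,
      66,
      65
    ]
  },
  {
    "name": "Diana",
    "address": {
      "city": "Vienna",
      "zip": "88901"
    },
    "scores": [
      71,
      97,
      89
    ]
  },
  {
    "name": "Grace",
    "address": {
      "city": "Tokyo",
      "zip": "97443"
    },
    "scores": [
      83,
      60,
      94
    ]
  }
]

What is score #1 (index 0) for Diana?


Path: records[3].scores[0]
Value: 71

ANSWER: 71


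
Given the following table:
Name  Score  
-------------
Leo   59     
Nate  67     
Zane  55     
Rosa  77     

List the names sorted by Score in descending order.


Sorting by Score (descending):
  Rosa: 77
  Nate: 67
  Leo: 59
  Zane: 55


ANSWER: Rosa, Nate, Leo, Zane


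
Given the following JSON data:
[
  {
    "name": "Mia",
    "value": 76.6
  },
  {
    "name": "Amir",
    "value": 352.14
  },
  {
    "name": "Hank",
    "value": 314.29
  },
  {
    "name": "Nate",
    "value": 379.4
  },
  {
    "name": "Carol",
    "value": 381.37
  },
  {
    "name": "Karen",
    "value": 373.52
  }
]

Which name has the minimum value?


Comparing values:
  Mia: 76.6
  Amir: 352.14
  Hank: 314.29
  Nate: 379.4
  Carol: 381.37
  Karen: 373.52
Minimum: Mia (76.6)

ANSWER: Mia


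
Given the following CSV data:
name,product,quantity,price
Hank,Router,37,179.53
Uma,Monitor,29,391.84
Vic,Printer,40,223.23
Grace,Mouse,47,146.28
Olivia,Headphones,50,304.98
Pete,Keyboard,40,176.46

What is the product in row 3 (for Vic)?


Row 3: Vic
Column 'product' = Printer

ANSWER: Printer


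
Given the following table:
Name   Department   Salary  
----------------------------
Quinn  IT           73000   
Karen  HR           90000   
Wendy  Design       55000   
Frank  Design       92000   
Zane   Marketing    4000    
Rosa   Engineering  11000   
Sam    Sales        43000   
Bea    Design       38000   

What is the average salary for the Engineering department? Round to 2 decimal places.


Engineering department members:
  Rosa: 11000
Sum = 11000
Count = 1
Average = 11000 / 1 = 11000.00

ANSWER: 11000.00


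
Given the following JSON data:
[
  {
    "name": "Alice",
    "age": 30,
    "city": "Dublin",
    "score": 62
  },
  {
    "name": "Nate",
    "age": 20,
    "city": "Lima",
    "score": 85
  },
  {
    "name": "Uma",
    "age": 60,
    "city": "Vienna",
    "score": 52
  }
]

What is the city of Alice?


Looking up record where name = Alice
Record index: 0
Field 'city' = Dublin

ANSWER: Dublin


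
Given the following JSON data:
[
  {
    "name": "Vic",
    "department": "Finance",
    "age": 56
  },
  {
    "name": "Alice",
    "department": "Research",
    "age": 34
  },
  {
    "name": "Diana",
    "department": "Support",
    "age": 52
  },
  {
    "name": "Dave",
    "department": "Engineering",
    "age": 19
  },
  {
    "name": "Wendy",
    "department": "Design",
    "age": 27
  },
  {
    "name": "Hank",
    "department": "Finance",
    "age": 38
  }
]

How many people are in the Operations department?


Scanning records for department = Operations
  No matches found
Count: 0

ANSWER: 0


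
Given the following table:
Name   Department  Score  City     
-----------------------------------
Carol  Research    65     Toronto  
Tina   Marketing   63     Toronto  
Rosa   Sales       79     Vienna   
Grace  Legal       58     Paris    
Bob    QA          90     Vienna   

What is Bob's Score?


Row 5: Bob
Score = 90

ANSWER: 90


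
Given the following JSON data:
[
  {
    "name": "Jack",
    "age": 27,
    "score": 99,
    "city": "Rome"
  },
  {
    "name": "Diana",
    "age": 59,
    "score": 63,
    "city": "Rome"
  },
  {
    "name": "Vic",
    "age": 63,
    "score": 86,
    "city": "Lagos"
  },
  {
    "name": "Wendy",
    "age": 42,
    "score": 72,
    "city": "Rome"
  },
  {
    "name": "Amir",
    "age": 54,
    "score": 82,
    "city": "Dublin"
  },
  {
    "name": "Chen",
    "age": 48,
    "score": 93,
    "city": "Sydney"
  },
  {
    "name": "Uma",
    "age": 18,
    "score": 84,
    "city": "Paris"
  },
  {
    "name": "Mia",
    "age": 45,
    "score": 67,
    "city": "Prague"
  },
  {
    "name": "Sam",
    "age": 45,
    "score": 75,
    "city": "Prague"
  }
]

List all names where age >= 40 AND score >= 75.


Checking both conditions:
  Jack (age=27, score=99) -> no
  Diana (age=59, score=63) -> no
  Vic (age=63, score=86) -> YES
  Wendy (age=42, score=72) -> no
  Amir (age=54, score=82) -> YES
  Chen (age=48, score=93) -> YES
  Uma (age=18, score=84) -> no
  Mia (age=45, score=67) -> no
  Sam (age=45, score=75) -> YES


ANSWER: Vic, Amir, Chen, Sam


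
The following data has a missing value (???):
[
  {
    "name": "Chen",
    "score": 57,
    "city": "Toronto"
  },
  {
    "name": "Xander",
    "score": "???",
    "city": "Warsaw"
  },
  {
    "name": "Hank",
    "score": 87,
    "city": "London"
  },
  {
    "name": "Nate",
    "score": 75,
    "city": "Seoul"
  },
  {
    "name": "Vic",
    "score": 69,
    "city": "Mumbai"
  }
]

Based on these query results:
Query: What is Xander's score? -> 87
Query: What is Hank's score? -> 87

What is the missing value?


The missing value is Xander's score
From query: Xander's score = 87

ANSWER: 87


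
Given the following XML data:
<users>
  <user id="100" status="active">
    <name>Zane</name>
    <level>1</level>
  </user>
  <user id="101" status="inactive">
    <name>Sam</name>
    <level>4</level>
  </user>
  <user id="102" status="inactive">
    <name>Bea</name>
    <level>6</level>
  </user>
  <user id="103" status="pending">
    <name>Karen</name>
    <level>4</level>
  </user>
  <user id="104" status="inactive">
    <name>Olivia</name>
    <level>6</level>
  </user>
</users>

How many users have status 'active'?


Counting users with status='active':
  Zane (id=100) -> MATCH
Count: 1

ANSWER: 1


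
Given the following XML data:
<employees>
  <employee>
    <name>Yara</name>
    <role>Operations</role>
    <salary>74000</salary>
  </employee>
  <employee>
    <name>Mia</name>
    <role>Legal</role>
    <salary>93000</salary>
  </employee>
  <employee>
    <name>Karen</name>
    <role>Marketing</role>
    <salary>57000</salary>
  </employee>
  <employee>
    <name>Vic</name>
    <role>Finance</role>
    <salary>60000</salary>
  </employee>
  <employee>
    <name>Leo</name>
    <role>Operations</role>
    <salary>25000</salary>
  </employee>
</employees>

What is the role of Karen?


Searching for <employee> with <name>Karen</name>
Found at position 3
<role>Marketing</role>

ANSWER: Marketing


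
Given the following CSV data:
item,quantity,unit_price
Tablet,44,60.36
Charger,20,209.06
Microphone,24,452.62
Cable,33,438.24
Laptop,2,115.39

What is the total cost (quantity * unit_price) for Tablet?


Row: Tablet
quantity = 44
unit_price = 60.36
total = 44 * 60.36 = 2655.84

ANSWER: 2655.84


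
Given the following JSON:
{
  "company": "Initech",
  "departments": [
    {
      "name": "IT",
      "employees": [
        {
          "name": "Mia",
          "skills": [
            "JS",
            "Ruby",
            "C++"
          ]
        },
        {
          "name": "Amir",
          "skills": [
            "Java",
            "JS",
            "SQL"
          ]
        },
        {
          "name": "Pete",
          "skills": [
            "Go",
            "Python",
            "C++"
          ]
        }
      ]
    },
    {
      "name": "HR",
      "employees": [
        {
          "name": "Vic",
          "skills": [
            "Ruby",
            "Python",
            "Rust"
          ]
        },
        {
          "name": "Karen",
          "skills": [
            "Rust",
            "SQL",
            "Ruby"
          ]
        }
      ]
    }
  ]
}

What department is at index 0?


Path: departments[0].name
Value: IT

ANSWER: IT


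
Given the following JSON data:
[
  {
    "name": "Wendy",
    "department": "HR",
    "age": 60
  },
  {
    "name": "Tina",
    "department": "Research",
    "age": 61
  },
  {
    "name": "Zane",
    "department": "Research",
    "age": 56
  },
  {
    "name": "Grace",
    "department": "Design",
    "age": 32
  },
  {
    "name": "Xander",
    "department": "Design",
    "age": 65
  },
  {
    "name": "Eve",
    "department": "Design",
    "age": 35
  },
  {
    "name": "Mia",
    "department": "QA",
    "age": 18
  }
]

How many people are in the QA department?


Scanning records for department = QA
  Record 6: Mia
Count: 1

ANSWER: 1


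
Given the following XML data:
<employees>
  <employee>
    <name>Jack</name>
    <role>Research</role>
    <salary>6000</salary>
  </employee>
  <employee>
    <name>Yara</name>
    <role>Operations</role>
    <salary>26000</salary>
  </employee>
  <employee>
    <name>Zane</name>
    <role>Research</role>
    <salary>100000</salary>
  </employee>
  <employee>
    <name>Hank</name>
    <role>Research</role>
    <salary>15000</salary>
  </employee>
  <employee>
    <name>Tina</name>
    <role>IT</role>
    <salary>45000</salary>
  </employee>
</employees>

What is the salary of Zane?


Searching for <employee> with <name>Zane</name>
Found at position 3
<salary>100000</salary>

ANSWER: 100000


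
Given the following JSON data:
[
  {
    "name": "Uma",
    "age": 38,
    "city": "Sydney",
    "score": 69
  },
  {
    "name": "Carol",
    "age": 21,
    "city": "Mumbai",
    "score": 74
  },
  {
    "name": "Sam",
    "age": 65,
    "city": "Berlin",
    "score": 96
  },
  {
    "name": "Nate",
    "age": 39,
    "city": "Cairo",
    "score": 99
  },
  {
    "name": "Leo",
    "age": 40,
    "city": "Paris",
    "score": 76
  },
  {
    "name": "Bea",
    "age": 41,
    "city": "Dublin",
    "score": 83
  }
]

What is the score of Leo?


Looking up record where name = Leo
Record index: 4
Field 'score' = 76

ANSWER: 76


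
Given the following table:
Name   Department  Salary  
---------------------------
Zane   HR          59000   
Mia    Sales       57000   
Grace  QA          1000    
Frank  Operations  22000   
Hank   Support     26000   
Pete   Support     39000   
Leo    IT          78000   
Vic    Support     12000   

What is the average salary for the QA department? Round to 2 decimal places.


QA department members:
  Grace: 1000
Sum = 1000
Count = 1
Average = 1000 / 1 = 1000.00

ANSWER: 1000.00


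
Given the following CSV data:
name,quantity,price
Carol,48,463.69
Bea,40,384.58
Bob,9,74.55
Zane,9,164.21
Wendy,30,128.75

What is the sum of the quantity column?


Values in 'quantity' column:
  Row 1: 48
  Row 2: 40
  Row 3: 9
  Row 4: 9
  Row 5: 30
Sum = 48 + 40 + 9 + 9 + 30 = 136

ANSWER: 136


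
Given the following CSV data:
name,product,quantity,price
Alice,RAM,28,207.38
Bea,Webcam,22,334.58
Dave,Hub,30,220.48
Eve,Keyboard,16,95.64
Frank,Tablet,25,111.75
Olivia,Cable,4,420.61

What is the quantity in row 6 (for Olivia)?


Row 6: Olivia
Column 'quantity' = 4

ANSWER: 4


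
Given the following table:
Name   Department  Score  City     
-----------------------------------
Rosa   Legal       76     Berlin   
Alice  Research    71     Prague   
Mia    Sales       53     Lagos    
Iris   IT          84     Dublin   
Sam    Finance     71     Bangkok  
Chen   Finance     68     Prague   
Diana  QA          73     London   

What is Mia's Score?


Row 3: Mia
Score = 53

ANSWER: 53


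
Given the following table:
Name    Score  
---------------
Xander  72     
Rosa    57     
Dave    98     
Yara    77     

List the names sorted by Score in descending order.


Sorting by Score (descending):
  Dave: 98
  Yara: 77
  Xander: 72
  Rosa: 57


ANSWER: Dave, Yara, Xander, Rosa


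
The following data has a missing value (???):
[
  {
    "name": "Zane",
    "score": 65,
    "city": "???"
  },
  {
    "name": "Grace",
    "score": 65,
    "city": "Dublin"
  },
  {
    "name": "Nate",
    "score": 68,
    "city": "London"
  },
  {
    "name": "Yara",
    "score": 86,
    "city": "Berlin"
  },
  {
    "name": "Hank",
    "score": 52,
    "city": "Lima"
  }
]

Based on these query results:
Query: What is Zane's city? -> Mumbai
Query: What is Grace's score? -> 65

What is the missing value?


The missing value is Zane's city
From query: Zane's city = Mumbai

ANSWER: Mumbai


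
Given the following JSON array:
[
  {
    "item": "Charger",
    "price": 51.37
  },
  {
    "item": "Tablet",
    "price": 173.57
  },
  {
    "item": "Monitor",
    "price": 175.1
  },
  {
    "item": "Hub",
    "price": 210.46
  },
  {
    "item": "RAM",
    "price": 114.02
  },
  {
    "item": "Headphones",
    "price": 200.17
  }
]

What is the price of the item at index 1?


Array index 1 -> Tablet
price = 173.57

ANSWER: 173.57


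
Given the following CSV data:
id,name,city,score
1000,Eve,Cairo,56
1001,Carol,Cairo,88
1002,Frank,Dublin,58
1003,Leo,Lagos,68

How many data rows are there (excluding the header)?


Counting rows (excluding header):
Header: id,name,city,score
Data rows: 4

ANSWER: 4


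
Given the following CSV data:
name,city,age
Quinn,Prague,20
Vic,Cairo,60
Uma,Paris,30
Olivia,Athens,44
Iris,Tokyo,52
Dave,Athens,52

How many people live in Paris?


Scanning city column for 'Paris':
  Row 3: Uma -> MATCH
Total matches: 1

ANSWER: 1


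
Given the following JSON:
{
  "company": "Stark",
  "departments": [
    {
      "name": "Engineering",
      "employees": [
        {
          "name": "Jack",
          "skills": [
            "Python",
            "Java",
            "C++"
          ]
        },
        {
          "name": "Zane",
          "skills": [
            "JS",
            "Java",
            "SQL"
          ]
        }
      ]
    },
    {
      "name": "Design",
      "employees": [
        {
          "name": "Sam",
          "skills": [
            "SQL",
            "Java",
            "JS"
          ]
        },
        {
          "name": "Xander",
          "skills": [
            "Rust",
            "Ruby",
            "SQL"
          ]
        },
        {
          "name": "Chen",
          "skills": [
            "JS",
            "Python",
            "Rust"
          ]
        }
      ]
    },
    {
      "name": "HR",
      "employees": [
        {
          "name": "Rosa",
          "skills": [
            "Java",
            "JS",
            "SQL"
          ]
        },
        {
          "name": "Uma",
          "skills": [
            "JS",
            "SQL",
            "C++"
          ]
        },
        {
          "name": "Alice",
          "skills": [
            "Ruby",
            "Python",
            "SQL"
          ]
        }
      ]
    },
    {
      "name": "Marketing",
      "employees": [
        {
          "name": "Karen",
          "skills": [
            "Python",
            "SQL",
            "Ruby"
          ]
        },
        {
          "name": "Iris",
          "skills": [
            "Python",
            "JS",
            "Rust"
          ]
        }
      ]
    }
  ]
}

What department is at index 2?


Path: departments[2].name
Value: HR

ANSWER: HR


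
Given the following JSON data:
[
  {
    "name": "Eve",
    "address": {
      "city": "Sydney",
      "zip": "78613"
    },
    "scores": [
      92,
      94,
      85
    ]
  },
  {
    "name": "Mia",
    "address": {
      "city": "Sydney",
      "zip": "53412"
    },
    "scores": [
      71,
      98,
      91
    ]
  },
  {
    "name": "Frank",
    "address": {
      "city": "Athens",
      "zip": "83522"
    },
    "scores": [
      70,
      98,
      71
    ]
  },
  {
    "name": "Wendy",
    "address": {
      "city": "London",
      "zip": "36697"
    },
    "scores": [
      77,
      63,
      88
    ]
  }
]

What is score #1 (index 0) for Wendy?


Path: records[3].scores[0]
Value: 77

ANSWER: 77


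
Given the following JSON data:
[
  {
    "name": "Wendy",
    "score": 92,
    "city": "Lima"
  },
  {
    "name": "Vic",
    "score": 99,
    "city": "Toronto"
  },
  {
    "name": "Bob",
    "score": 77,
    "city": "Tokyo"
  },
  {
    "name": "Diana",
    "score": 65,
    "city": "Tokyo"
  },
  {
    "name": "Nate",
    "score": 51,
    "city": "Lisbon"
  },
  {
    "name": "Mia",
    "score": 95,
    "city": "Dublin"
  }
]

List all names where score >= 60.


Filtering records where score >= 60:
  Wendy (score=92) -> YES
  Vic (score=99) -> YES
  Bob (score=77) -> YES
  Diana (score=65) -> YES
  Nate (score=51) -> no
  Mia (score=95) -> YES


ANSWER: Wendy, Vic, Bob, Diana, Mia


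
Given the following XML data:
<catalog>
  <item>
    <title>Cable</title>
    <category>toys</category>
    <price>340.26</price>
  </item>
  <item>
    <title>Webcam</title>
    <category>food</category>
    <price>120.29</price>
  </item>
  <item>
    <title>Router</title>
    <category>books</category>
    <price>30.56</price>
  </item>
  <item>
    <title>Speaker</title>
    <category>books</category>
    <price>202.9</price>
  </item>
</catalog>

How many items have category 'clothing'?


Scanning <item> elements for <category>clothing</category>:
Count: 0

ANSWER: 0


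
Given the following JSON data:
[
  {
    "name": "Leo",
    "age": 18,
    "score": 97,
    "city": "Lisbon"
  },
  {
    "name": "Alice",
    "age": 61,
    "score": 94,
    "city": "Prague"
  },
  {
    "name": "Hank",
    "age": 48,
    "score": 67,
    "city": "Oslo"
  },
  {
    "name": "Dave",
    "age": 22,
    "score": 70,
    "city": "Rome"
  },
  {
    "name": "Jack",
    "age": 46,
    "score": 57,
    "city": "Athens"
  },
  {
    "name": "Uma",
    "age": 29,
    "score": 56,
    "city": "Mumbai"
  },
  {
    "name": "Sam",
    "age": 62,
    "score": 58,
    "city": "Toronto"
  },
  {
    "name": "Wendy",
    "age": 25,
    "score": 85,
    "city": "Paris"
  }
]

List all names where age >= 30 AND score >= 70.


Checking both conditions:
  Leo (age=18, score=97) -> no
  Alice (age=61, score=94) -> YES
  Hank (age=48, score=67) -> no
  Dave (age=22, score=70) -> no
  Jack (age=46, score=57) -> no
  Uma (age=29, score=56) -> no
  Sam (age=62, score=58) -> no
  Wendy (age=25, score=85) -> no


ANSWER: Alice


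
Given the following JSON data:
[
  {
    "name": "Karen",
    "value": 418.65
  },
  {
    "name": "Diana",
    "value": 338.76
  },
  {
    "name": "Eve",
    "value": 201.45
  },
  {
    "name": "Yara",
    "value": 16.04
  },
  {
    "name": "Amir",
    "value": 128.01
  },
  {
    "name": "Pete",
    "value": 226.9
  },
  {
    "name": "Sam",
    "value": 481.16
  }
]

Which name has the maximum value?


Comparing values:
  Karen: 418.65
  Diana: 338.76
  Eve: 201.45
  Yara: 16.04
  Amir: 128.01
  Pete: 226.9
  Sam: 481.16
Maximum: Sam (481.16)

ANSWER: Sam


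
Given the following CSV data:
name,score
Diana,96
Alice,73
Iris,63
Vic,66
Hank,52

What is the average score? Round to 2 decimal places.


Scores: 96, 73, 63, 66, 52
Sum = 350
Count = 5
Average = 350 / 5 = 70.00

ANSWER: 70.00


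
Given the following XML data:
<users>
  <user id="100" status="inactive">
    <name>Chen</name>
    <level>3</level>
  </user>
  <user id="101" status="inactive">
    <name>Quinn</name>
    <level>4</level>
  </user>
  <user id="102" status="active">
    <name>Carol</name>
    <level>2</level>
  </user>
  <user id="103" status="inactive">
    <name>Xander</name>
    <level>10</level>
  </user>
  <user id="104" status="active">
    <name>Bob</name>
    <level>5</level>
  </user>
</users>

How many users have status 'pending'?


Counting users with status='pending':
Count: 0

ANSWER: 0


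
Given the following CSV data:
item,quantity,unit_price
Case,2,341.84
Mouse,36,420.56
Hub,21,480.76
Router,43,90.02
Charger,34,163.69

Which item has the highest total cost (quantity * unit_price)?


Computing row totals:
  Case: 683.68
  Mouse: 15140.16
  Hub: 10095.96
  Router: 3870.86
  Charger: 5565.46
Maximum: Mouse (15140.16)

ANSWER: Mouse


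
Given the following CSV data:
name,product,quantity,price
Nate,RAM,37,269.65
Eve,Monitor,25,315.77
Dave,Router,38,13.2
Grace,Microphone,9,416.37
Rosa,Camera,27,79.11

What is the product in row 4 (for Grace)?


Row 4: Grace
Column 'product' = Microphone

ANSWER: Microphone


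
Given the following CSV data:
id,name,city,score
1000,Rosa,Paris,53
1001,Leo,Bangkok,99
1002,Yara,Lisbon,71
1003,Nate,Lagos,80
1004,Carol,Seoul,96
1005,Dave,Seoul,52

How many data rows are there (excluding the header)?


Counting rows (excluding header):
Header: id,name,city,score
Data rows: 6

ANSWER: 6


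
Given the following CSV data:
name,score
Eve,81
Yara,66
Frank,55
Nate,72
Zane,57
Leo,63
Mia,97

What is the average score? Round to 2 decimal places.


Scores: 81, 66, 55, 72, 57, 63, 97
Sum = 491
Count = 7
Average = 491 / 7 = 70.14

ANSWER: 70.14


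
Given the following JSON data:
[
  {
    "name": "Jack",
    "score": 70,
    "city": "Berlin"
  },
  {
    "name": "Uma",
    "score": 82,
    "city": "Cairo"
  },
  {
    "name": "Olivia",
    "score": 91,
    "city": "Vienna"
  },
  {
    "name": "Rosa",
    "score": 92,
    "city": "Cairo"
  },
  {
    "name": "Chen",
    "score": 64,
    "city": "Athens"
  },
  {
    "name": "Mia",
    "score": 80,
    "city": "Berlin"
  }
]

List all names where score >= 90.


Filtering records where score >= 90:
  Jack (score=70) -> no
  Uma (score=82) -> no
  Olivia (score=91) -> YES
  Rosa (score=92) -> YES
  Chen (score=64) -> no
  Mia (score=80) -> no


ANSWER: Olivia, Rosa


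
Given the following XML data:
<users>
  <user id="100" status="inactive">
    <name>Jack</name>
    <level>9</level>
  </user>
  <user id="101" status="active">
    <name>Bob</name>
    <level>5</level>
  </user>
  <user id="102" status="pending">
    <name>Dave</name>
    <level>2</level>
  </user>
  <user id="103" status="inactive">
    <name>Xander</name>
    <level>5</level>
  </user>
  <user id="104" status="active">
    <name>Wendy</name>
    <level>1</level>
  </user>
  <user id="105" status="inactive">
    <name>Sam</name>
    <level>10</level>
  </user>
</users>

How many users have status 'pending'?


Counting users with status='pending':
  Dave (id=102) -> MATCH
Count: 1

ANSWER: 1
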